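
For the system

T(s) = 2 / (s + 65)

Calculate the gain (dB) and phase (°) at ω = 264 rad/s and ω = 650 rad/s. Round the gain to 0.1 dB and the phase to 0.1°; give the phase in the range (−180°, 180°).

Substitute s = j264:
Numerator: 2 = 2 + j0
Denominator: (j264) + 65 = 65 + j264
|N| = √(2² + 0²) ≈ 2, ∠N ≈ 0.00°
|D| = √(65² + 264²) ≈ 271.88, ∠D ≈ 76.17°
|T| = 2 / 271.88 ≈ 0.0073562
Gain = 20 log₁₀(0.0073562) ≈ -42.67 dB
∠T = 0.00° − 76.17° = -76.17°

Substitute s = j650:
Numerator: 2 = 2 + j0
Denominator: (j650) + 65 = 65 + j650
|N| = √(2² + 0²) ≈ 2, ∠N ≈ 0.00°
|D| = √(65² + 650²) ≈ 653.24, ∠D ≈ 84.29°
|T| = 2 / 653.24 ≈ 0.0030617
Gain = 20 log₁₀(0.0030617) ≈ -50.28 dB
∠T = 0.00° − 84.29° = -84.29°

ω = 264: -42.7 dB, -76.2°; ω = 650: -50.3 dB, -84.3°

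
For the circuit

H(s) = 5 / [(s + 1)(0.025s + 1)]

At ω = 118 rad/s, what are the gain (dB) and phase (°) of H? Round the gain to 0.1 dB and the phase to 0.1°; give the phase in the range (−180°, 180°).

-37.3 dB, -160.8°

At ω = 118 rad/s:
pole (1 + j118·1) = 1 + j118 → |·| ≈ 118, ∠ ≈ 89.51°
pole (1 + j118·0.025) = 1 + j2.95 → |·| ≈ 3.1149, ∠ ≈ 71.27°
|H| = 5 · 1 / (118 · 3.1149) ≈ 0.013603
Gain = 20 log₁₀(0.013603) ≈ -37.33 dB
∠H = (0°) − (89.51° + 71.27°) = -160.78°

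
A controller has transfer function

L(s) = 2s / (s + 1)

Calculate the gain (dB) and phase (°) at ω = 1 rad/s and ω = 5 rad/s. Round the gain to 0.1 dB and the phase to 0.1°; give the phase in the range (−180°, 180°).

ω = 1: 3.0 dB, 45.0°; ω = 5: 5.9 dB, 11.3°

At s = jω = j1:
zero at origin: s = j1 → |·| = 1, ∠ = 90.00°
pole (s+1): 1 + j1 → |·| = √(1²+1²) = √2 ≈ 1.4142, ∠ = arctan(1/1) ≈ 45.00°
|L| = 2 · 1 / 1.4142 ≈ 1.4142
Gain = 20 log₁₀(1.4142) ≈ 3.01 dB
∠L = 90.00° − 45.00° = 45.00°

At s = jω = j5:
zero at origin: s = j5 → |·| = 5, ∠ = 90.00°
pole (s+1): 1 + j5 → |·| = √(1²+5²) = √26 ≈ 5.099, ∠ = arctan(5/1) ≈ 78.69°
|L| = 2 · 5 / 5.099 ≈ 1.9612
Gain = 20 log₁₀(1.9612) ≈ 5.85 dB
∠L = 90.00° − 78.69° = 11.31°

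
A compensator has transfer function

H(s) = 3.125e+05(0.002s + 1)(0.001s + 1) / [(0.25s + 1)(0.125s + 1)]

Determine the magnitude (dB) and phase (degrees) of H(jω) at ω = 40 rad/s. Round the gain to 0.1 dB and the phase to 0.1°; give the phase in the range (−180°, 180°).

At ω = 40 rad/s:
zero (1 + j40·0.002) = 1 + j0.08 → |·| ≈ 1.0032, ∠ ≈ 4.57°
zero (1 + j40·0.001) = 1 + j0.04 → |·| ≈ 1.0008, ∠ ≈ 2.29°
pole (1 + j40·0.25) = 1 + j10 → |·| ≈ 10.05, ∠ ≈ 84.29°
pole (1 + j40·0.125) = 1 + j5 → |·| ≈ 5.099, ∠ ≈ 78.69°
|H| = 3.125e+05 · 1.0032 · 1.0008 / (10.05 · 5.099) ≈ 6122.6
Gain = 20 log₁₀(6122.6) ≈ 75.74 dB
∠H = (4.57° + 2.29°) − (84.29° + 78.69°) = -156.12°

75.7 dB, -156.1°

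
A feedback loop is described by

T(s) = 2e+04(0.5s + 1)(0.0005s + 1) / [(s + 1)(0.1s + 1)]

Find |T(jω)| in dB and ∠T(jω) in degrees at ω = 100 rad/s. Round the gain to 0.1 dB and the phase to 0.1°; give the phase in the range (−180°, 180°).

60.0 dB, -82.0°

At ω = 100 rad/s:
zero (1 + j100·0.5) = 1 + j50 → |·| ≈ 50.01, ∠ ≈ 88.85°
zero (1 + j100·0.0005) = 1 + j0.05 → |·| ≈ 1.0012, ∠ ≈ 2.86°
pole (1 + j100·1) = 1 + j100 → |·| ≈ 100, ∠ ≈ 89.43°
pole (1 + j100·0.1) = 1 + j10 → |·| ≈ 10.05, ∠ ≈ 84.29°
|T| = 2e+04 · 50.01 · 1.0012 / (100 · 10.05) ≈ 996.42
Gain = 20 log₁₀(996.42) ≈ 59.97 dB
∠T = (88.85° + 2.86°) − (89.43° + 84.29°) = -82.01°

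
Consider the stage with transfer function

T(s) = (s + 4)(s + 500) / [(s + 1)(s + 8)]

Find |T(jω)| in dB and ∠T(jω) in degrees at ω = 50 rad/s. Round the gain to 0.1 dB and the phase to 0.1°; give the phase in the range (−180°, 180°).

20.0 dB, -78.6°

At s = jω = j50:
zero (s+4): 4 + j50 → |·| = √(4²+50²) = √2516 ≈ 50.16, ∠ = arctan(50/4) ≈ 85.43°
zero (s+500): 500 + j50 → |·| = √(500²+50²) = √252500 ≈ 502.49, ∠ = arctan(50/500) ≈ 5.71°
pole (s+1): 1 + j50 → |·| = √(1²+50²) = √2501 ≈ 50.01, ∠ = arctan(50/1) ≈ 88.85°
pole (s+8): 8 + j50 → |·| = √(8²+50²) = √2564 ≈ 50.636, ∠ = arctan(50/8) ≈ 80.91°
|T| = 1 · 25205 / 2532.3 ≈ 9.9534
Gain = 20 log₁₀(9.9534) ≈ 19.96 dB
∠T = 91.14° − 169.76° = -78.62°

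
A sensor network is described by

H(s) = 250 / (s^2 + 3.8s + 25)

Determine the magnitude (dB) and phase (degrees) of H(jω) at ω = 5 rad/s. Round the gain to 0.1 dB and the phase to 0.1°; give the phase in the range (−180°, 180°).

22.4 dB, -90.0°

At s = jω = j5:
quadratic: (j5)² + 3.8·j5 + 25 = 0 + j19 → |·| ≈ 19, ∠ ≈ 90.00°
|H| = 250 / 19 ≈ 13.158
Gain = 20 log₁₀(13.158) ≈ 22.38 dB
∠H = 0.00° − 90.00° = -90.00°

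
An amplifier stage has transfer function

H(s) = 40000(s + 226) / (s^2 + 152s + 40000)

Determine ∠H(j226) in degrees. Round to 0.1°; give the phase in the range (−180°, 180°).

-62.9°

At s = jω = j226:
zero (s+226): 226 + j226 → |·| = √(226²+226²) = √102152 ≈ 319.61, ∠ = arctan(226/226) ≈ 45.00°
quadratic: (j226)² + 152·j226 + 40000 = -11076 + j34352 → |·| ≈ 36093, ∠ ≈ 107.87°
∠H = 45.00° − 107.87° = -62.87°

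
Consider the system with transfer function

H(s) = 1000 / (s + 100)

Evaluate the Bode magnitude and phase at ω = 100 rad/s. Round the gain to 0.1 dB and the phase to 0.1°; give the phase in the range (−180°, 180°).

Substitute s = j100:
Numerator: 1000 = 1000 + j0
Denominator: (j100) + 100 = 100 + j100
|N| = √(1000² + 0²) ≈ 1000, ∠N ≈ 0.00°
|D| = √(100² + 100²) ≈ 141.42, ∠D ≈ 45.00°
|H| = 1000 / 141.42 ≈ 7.0711
Gain = 20 log₁₀(7.0711) ≈ 16.99 dB
∠H = 0.00° − 45.00° = -45.00°

17.0 dB, -45.0°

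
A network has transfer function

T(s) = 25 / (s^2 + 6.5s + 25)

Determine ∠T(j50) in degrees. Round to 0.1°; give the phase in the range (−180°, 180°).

-172.5°

At s = jω = j50:
quadratic: (j50)² + 6.5·j50 + 25 = -2475 + j325 → |·| ≈ 2496.2, ∠ ≈ 172.52°
∠T = 0.00° − 172.52° = -172.52°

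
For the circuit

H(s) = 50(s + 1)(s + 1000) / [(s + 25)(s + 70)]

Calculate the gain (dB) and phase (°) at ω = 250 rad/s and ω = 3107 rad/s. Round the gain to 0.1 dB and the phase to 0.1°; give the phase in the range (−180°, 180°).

ω = 250: 45.9 dB, -54.8°; ω = 3107: 34.4 dB, -16.1°

At s = jω = j250:
zero (s+1): 1 + j250 → |·| = √(1²+250²) = √62501 ≈ 250, ∠ = arctan(250/1) ≈ 89.77°
zero (s+1000): 1000 + j250 → |·| = √(1000²+250²) = √1062500 ≈ 1030.8, ∠ = arctan(250/1000) ≈ 14.04°
pole (s+25): 25 + j250 → |·| = √(25²+250²) = √63125 ≈ 251.25, ∠ = arctan(250/25) ≈ 84.29°
pole (s+70): 70 + j250 → |·| = √(70²+250²) = √67400 ≈ 259.62, ∠ = arctan(250/70) ≈ 74.36°
|H| = 50 · 2.577e+05 / 65230 ≈ 197.53
Gain = 20 log₁₀(197.53) ≈ 45.91 dB
∠H = 103.81° − 158.65° = -54.84°

At s = jω = j3107:
zero (s+1): 1 + j3107 → |·| = √(1²+3107²) = √9653450 ≈ 3107, ∠ = arctan(3107/1) ≈ 89.98°
zero (s+1000): 1000 + j3107 → |·| = √(1000²+3107²) = √10653449 ≈ 3264, ∠ = arctan(3107/1000) ≈ 72.16°
pole (s+25): 25 + j3107 → |·| = √(25²+3107²) = √9654074 ≈ 3107.1, ∠ = arctan(3107/25) ≈ 89.54°
pole (s+70): 70 + j3107 → |·| = √(70²+3107²) = √9658349 ≈ 3107.8, ∠ = arctan(3107/70) ≈ 88.71°
|H| = 50 · 1.0141e+07 / 9.6562e+06 ≈ 52.51
Gain = 20 log₁₀(52.51) ≈ 34.40 dB
∠H = 162.14° − 178.25° = -16.11°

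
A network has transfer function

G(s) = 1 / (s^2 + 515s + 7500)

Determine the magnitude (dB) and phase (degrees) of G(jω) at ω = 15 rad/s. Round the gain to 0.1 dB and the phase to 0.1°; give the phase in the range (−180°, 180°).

Substitute s = j15:
Numerator: 1 = 1 + j0
Denominator: (j15)^2 + 515(j15) + 7500 = 7275 + j7725
|N| = √(1² + 0²) ≈ 1, ∠N ≈ 0.00°
|D| = √(7275² + 7725²) ≈ 10611, ∠D ≈ 46.72°
|G| = 1 / 10611 ≈ 9.4242e-05
Gain = 20 log₁₀(9.4242e-05) ≈ -80.52 dB
∠G = 0.00° − 46.72° = -46.72°

-80.5 dB, -46.7°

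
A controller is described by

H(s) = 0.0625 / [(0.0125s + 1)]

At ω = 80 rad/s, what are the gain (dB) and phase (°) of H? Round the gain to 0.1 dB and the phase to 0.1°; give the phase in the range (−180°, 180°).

-27.1 dB, -45.0°

At ω = 80 rad/s:
pole (1 + j80·0.0125) = 1 + j1 → |·| ≈ 1.4142, ∠ ≈ 45.00°
|H| = 0.0625 · 1 / (1.4142) ≈ 0.044195
Gain = 20 log₁₀(0.044195) ≈ -27.09 dB
∠H = (0°) − (45.00°) = -45.00°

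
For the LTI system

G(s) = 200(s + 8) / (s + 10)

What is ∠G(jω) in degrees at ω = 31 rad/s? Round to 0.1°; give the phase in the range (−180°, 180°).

3.4°

At s = jω = j31:
zero (s+8): 8 + j31 → |·| = √(8²+31²) = √1025 ≈ 32.016, ∠ = arctan(31/8) ≈ 75.53°
pole (s+10): 10 + j31 → |·| = √(10²+31²) = √1061 ≈ 32.573, ∠ = arctan(31/10) ≈ 72.12°
∠G = 75.53° − 72.12° = 3.41°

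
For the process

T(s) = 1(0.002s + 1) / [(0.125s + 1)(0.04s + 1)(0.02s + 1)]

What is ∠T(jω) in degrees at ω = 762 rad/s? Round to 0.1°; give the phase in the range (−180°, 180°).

At ω = 762 rad/s:
zero (1 + j762·0.002) = 1 + j1.524 → |·| ≈ 1.8228, ∠ ≈ 56.73°
pole (1 + j762·0.125) = 1 + j95.25 → |·| ≈ 95.255, ∠ ≈ 89.40°
pole (1 + j762·0.04) = 1 + j30.48 → |·| ≈ 30.496, ∠ ≈ 88.12°
pole (1 + j762·0.02) = 1 + j15.24 → |·| ≈ 15.273, ∠ ≈ 86.25°
∠T = (56.73°) − (89.40° + 88.12° + 86.25°) = -207.04° ≡ 152.96° (principal value)

153.0°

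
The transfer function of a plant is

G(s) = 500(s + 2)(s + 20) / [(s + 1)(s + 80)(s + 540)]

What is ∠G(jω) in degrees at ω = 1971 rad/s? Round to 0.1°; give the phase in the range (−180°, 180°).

-73.0°

At s = jω = j1971:
zero (s+2): 2 + j1971 → |·| = √(2²+1971²) = √3884845 ≈ 1971, ∠ = arctan(1971/2) ≈ 89.94°
zero (s+20): 20 + j1971 → |·| = √(20²+1971²) = √3885241 ≈ 1971.1, ∠ = arctan(1971/20) ≈ 89.42°
pole (s+1): 1 + j1971 → |·| = √(1²+1971²) = √3884842 ≈ 1971, ∠ = arctan(1971/1) ≈ 89.97°
pole (s+80): 80 + j1971 → |·| = √(80²+1971²) = √3891241 ≈ 1972.6, ∠ = arctan(1971/80) ≈ 87.68°
pole (s+540): 540 + j1971 → |·| = √(540²+1971²) = √4176441 ≈ 2043.6, ∠ = arctan(1971/540) ≈ 74.68°
∠G = 179.36° − 252.33° = -72.97°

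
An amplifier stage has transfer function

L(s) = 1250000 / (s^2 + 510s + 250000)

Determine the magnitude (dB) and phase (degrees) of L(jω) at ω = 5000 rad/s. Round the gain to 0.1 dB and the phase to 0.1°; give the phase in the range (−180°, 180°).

-26.0 dB, -174.1°

At s = jω = j5000:
quadratic: (j5000)² + 510·j5000 + 250000 = -24750000 + j2550000 → |·| ≈ 2.4881e+07, ∠ ≈ 174.12°
|L| = 1250000 / 2.4881e+07 ≈ 0.050239
Gain = 20 log₁₀(0.050239) ≈ -25.98 dB
∠L = 0.00° − 174.12° = -174.12°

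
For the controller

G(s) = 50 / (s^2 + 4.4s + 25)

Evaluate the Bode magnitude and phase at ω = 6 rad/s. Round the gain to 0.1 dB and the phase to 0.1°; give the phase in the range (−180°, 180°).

At s = jω = j6:
quadratic: (j6)² + 4.4·j6 + 25 = -11 + j26.4 → |·| ≈ 28.6, ∠ ≈ 112.62°
|G| = 50 / 28.6 ≈ 1.7483
Gain = 20 log₁₀(1.7483) ≈ 4.85 dB
∠G = 0.00° − 112.62° = -112.62°

4.9 dB, -112.6°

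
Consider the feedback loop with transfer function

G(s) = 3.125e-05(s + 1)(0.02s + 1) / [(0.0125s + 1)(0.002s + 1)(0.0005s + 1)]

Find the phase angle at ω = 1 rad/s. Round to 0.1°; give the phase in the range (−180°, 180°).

45.3°

At ω = 1 rad/s:
zero (1 + j1·1) = 1 + j1 → |·| ≈ 1.4142, ∠ ≈ 45.00°
zero (1 + j1·0.02) = 1 + j0.02 → |·| ≈ 1.0002, ∠ ≈ 1.15°
pole (1 + j1·0.0125) = 1 + j0.0125 → |·| ≈ 1.0001, ∠ ≈ 0.72°
pole (1 + j1·0.002) = 1 + j0.002 → |·| ≈ 1, ∠ ≈ 0.11°
pole (1 + j1·0.0005) = 1 + j0.0005 → |·| ≈ 1, ∠ ≈ 0.03°
∠G = (45.00° + 1.15°) − (0.72° + 0.11° + 0.03°) = 45.29°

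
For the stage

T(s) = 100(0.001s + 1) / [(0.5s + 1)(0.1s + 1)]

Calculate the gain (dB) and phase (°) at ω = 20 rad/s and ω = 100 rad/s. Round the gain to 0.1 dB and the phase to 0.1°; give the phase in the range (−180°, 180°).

At ω = 20 rad/s:
zero (1 + j20·0.001) = 1 + j0.02 → |·| ≈ 1.0002, ∠ ≈ 1.15°
pole (1 + j20·0.5) = 1 + j10 → |·| ≈ 10.05, ∠ ≈ 84.29°
pole (1 + j20·0.1) = 1 + j2 → |·| ≈ 2.2361, ∠ ≈ 63.43°
|T| = 100 · 1.0002 / (10.05 · 2.2361) ≈ 4.4507
Gain = 20 log₁₀(4.4507) ≈ 12.97 dB
∠T = (1.15°) − (84.29° + 63.43°) = -146.57°

At ω = 100 rad/s:
zero (1 + j100·0.001) = 1 + j0.1 → |·| ≈ 1.005, ∠ ≈ 5.71°
pole (1 + j100·0.5) = 1 + j50 → |·| ≈ 50.01, ∠ ≈ 88.85°
pole (1 + j100·0.1) = 1 + j10 → |·| ≈ 10.05, ∠ ≈ 84.29°
|T| = 100 · 1.005 / (50.01 · 10.05) ≈ 0.19996
Gain = 20 log₁₀(0.19996) ≈ -13.98 dB
∠T = (5.71°) − (88.85° + 84.29°) = -167.43°

ω = 20: 13.0 dB, -146.6°; ω = 100: -14.0 dB, -167.4°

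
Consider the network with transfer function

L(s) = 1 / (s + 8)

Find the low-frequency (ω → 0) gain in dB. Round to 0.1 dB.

-18.1 dB

L(0) = 1 / (8) = 0.125
20 log₁₀(0.125) ≈ -18.06 dB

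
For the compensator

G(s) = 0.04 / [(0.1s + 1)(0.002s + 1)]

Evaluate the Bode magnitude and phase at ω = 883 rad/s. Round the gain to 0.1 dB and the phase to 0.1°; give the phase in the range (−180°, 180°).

-73.0 dB, -149.8°

At ω = 883 rad/s:
pole (1 + j883·0.1) = 1 + j88.3 → |·| ≈ 88.306, ∠ ≈ 89.35°
pole (1 + j883·0.002) = 1 + j1.766 → |·| ≈ 2.0295, ∠ ≈ 60.48°
|G| = 0.04 · 1 / (88.306 · 2.0295) ≈ 0.00022319
Gain = 20 log₁₀(0.00022319) ≈ -73.03 dB
∠G = (0°) − (89.35° + 60.48°) = -149.83°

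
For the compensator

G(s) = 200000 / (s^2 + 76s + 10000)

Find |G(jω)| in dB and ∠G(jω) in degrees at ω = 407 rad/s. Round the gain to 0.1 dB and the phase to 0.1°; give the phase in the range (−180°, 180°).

2.0 dB, -168.8°

At s = jω = j407:
quadratic: (j407)² + 76·j407 + 10000 = -155649 + j30932 → |·| ≈ 1.5869e+05, ∠ ≈ 168.76°
|G| = 200000 / 1.5869e+05 ≈ 1.2603
Gain = 20 log₁₀(1.2603) ≈ 2.01 dB
∠G = 0.00° − 168.76° = -168.76°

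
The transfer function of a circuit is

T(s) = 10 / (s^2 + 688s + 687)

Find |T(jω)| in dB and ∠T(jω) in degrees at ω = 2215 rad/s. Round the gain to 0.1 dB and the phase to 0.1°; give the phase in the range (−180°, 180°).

Substitute s = j2215:
Numerator: 10 = 10 + j0
Denominator: (j2215)^2 + 688(j2215) + 687 = -4905538 + j1523920
|N| = √(10² + 0²) ≈ 10, ∠N ≈ 0.00°
|D| = √(4905538² + 1523920²) ≈ 5.1368e+06, ∠D ≈ 162.74°
|T| = 10 / 5.1368e+06 ≈ 1.9467e-06
Gain = 20 log₁₀(1.9467e-06) ≈ -114.21 dB
∠T = 0.00° − 162.74° = -162.74°

-114.2 dB, -162.7°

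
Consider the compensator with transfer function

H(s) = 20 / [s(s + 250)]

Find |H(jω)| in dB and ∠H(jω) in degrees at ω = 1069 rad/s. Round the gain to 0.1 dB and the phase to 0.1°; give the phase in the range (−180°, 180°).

At s = jω = j1069:
pole (s+250): 250 + j1069 → |·| = √(250²+1069²) = √1205261 ≈ 1097.8, ∠ = arctan(1069/250) ≈ 76.84°
pole at origin: |s| = 1069, ∠ = 90.00° (in denominator)
|H| = 20 / 1.1735e+06 ≈ 1.7043e-05
Gain = 20 log₁₀(1.7043e-05) ≈ -95.37 dB
∠H = 0.00° − 166.84° = -166.84°

-95.4 dB, -166.8°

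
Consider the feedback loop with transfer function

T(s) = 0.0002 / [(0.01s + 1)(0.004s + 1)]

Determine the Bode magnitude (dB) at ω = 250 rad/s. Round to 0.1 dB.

-85.6 dB

At ω = 250 rad/s:
pole (1 + j250·0.01) = 1 + j2.5 → |·| ≈ 2.6926, ∠ ≈ 68.20°
pole (1 + j250·0.004) = 1 + j1 → |·| ≈ 1.4142, ∠ ≈ 45.00°
|T| = 0.0002 · 1 / (2.6926 · 1.4142) ≈ 5.2523e-05
Gain = 20 log₁₀(5.2523e-05) ≈ -85.59 dB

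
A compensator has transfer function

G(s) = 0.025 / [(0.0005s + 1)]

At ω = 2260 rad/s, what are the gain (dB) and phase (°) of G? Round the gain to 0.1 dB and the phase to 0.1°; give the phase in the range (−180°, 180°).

At ω = 2260 rad/s:
pole (1 + j2260·0.0005) = 1 + j1.13 → |·| ≈ 1.5089, ∠ ≈ 48.49°
|G| = 0.025 · 1 / (1.5089) ≈ 0.016568
Gain = 20 log₁₀(0.016568) ≈ -35.61 dB
∠G = (0°) − (48.49°) = -48.49°

-35.6 dB, -48.5°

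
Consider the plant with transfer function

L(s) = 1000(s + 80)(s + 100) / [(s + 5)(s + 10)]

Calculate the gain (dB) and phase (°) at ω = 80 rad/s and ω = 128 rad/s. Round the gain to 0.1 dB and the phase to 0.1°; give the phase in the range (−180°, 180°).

At s = jω = j80:
zero (s+80): 80 + j80 → |·| = √(80²+80²) = √12800 ≈ 113.14, ∠ = arctan(80/80) ≈ 45.00°
zero (s+100): 100 + j80 → |·| = √(100²+80²) = √16400 ≈ 128.06, ∠ = arctan(80/100) ≈ 38.66°
pole (s+5): 5 + j80 → |·| = √(5²+80²) = √6425 ≈ 80.156, ∠ = arctan(80/5) ≈ 86.42°
pole (s+10): 10 + j80 → |·| = √(10²+80²) = √6500 ≈ 80.623, ∠ = arctan(80/10) ≈ 82.87°
|L| = 1000 · 14489 / 6462.4 ≈ 2242
Gain = 20 log₁₀(2242) ≈ 67.01 dB
∠L = 83.66° − 169.29° = -85.63°

At s = jω = j128:
zero (s+80): 80 + j128 → |·| = √(80²+128²) = √22784 ≈ 150.94, ∠ = arctan(128/80) ≈ 57.99°
zero (s+100): 100 + j128 → |·| = √(100²+128²) = √26384 ≈ 162.43, ∠ = arctan(128/100) ≈ 52.00°
pole (s+5): 5 + j128 → |·| = √(5²+128²) = √16409 ≈ 128.1, ∠ = arctan(128/5) ≈ 87.76°
pole (s+10): 10 + j128 → |·| = √(10²+128²) = √16484 ≈ 128.39, ∠ = arctan(128/10) ≈ 85.53°
|L| = 1000 · 24517 / 16447 ≈ 1490.7
Gain = 20 log₁₀(1490.7) ≈ 63.47 dB
∠L = 109.99° − 173.29° = -63.30°

ω = 80: 67.0 dB, -85.6°; ω = 128: 63.5 dB, -63.3°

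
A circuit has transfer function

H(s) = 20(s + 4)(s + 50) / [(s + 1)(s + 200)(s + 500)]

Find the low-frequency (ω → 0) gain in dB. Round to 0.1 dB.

-28.0 dB

H(0) = 20·4·50 / (1·200·500) = 0.04
20 log₁₀(0.04) ≈ -27.96 dB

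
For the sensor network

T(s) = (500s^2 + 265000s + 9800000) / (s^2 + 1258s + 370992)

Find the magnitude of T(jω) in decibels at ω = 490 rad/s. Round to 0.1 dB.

48.6 dB

Substitute s = j490:
Numerator: 500(j490)^2 + 265000(j490) + 9800000 = -110250000 + j129850000
Denominator: (j490)^2 + 1258(j490) + 370992 = 130892 + j616420
|N| = √(110250000² + 129850000²) ≈ 1.7034e+08, ∠N ≈ 130.33°
|D| = √(130892² + 616420²) ≈ 6.3016e+05, ∠D ≈ 78.01°
|T| = 1.7034e+08 / 6.3016e+05 ≈ 270.31
Gain = 20 log₁₀(270.31) ≈ 48.64 dB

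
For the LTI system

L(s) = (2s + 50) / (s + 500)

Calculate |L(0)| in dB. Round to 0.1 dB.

L(0) = 50 / 500 = 0.1
20 log₁₀(0.1) ≈ -20.00 dB

-20.0 dB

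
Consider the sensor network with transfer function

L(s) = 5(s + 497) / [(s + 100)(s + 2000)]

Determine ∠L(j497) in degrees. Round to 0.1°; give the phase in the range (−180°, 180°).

-47.6°

At s = jω = j497:
zero (s+497): 497 + j497 → |·| = √(497²+497²) = √494018 ≈ 702.86, ∠ = arctan(497/497) ≈ 45.00°
pole (s+100): 100 + j497 → |·| = √(100²+497²) = √257009 ≈ 506.96, ∠ = arctan(497/100) ≈ 78.62°
pole (s+2000): 2000 + j497 → |·| = √(2000²+497²) = √4247009 ≈ 2060.8, ∠ = arctan(497/2000) ≈ 13.96°
∠L = 45.00° − 92.58° = -47.58°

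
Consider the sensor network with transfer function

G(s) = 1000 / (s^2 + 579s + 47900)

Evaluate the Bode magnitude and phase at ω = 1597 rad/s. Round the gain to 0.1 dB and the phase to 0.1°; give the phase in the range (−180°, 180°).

Substitute s = j1597:
Numerator: 1000 = 1000 + j0
Denominator: (j1597)^2 + 579(j1597) + 47900 = -2502509 + j924663
|N| = √(1000² + 0²) ≈ 1000, ∠N ≈ 0.00°
|D| = √(2502509² + 924663²) ≈ 2.6679e+06, ∠D ≈ 159.72°
|G| = 1000 / 2.6679e+06 ≈ 0.00037483
Gain = 20 log₁₀(0.00037483) ≈ -68.52 dB
∠G = 0.00° − 159.72° = -159.72°

-68.5 dB, -159.7°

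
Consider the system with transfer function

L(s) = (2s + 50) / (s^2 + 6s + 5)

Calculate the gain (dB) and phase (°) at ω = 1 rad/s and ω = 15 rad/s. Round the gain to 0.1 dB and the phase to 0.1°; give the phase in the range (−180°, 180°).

Substitute s = j1:
Numerator: 2(j1) + 50 = 50 + j2
Denominator: (j1)^2 + 6(j1) + 5 = 4 + j6
|N| = √(50² + 2²) ≈ 50.04, ∠N ≈ 2.29°
|D| = √(4² + 6²) ≈ 7.2111, ∠D ≈ 56.31°
|L| = 50.04 / 7.2111 ≈ 6.9393
Gain = 20 log₁₀(6.9393) ≈ 16.83 dB
∠L = 2.29° − 56.31° = -54.02°

Substitute s = j15:
Numerator: 2(j15) + 50 = 50 + j30
Denominator: (j15)^2 + 6(j15) + 5 = -220 + j90
|N| = √(50² + 30²) ≈ 58.31, ∠N ≈ 30.96°
|D| = √(220² + 90²) ≈ 237.7, ∠D ≈ 157.75°
|L| = 58.31 / 237.7 ≈ 0.24531
Gain = 20 log₁₀(0.24531) ≈ -12.21 dB
∠L = 30.96° − 157.75° = -126.79°

ω = 1: 16.8 dB, -54.0°; ω = 15: -12.2 dB, -126.8°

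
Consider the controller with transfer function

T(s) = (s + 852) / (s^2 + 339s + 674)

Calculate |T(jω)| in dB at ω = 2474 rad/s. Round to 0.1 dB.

Substitute s = j2474:
Numerator: (j2474) + 852 = 852 + j2474
Denominator: (j2474)^2 + 339(j2474) + 674 = -6120002 + j838686
|N| = √(852² + 2474²) ≈ 2616.6, ∠N ≈ 71.00°
|D| = √(6120002² + 838686²) ≈ 6.1772e+06, ∠D ≈ 172.20°
|T| = 2616.6 / 6.1772e+06 ≈ 0.00042359
Gain = 20 log₁₀(0.00042359) ≈ -67.46 dB

-67.5 dB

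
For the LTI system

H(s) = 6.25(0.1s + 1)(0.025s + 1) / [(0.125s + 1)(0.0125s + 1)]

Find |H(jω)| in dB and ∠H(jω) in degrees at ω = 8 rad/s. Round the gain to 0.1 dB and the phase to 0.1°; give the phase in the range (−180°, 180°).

15.2 dB, -0.7°

At ω = 8 rad/s:
zero (1 + j8·0.1) = 1 + j0.8 → |·| ≈ 1.2806, ∠ ≈ 38.66°
zero (1 + j8·0.025) = 1 + j0.2 → |·| ≈ 1.0198, ∠ ≈ 11.31°
pole (1 + j8·0.125) = 1 + j1 → |·| ≈ 1.4142, ∠ ≈ 45.00°
pole (1 + j8·0.0125) = 1 + j0.1 → |·| ≈ 1.005, ∠ ≈ 5.71°
|H| = 6.25 · 1.2806 · 1.0198 / (1.4142 · 1.005) ≈ 5.7429
Gain = 20 log₁₀(5.7429) ≈ 15.18 dB
∠H = (38.66° + 11.31°) − (45.00° + 5.71°) = -0.74°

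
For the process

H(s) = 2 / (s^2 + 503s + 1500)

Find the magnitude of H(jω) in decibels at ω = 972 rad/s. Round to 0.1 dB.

-114.5 dB

Substitute s = j972:
Numerator: 2 = 2 + j0
Denominator: (j972)^2 + 503(j972) + 1500 = -943284 + j488916
|N| = √(2² + 0²) ≈ 2, ∠N ≈ 0.00°
|D| = √(943284² + 488916²) ≈ 1.0625e+06, ∠D ≈ 152.60°
|H| = 2 / 1.0625e+06 ≈ 1.8824e-06
Gain = 20 log₁₀(1.8824e-06) ≈ -114.51 dB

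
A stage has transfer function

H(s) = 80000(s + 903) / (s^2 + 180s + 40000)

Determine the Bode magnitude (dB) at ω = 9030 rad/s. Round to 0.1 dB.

At s = jω = j9030:
zero (s+903): 903 + j9030 → |·| = √(903²+9030²) = √82356309 ≈ 9075, ∠ = arctan(9030/903) ≈ 84.29°
quadratic: (j9030)² + 180·j9030 + 40000 = -81500900 + j1625400 → |·| ≈ 8.1517e+07, ∠ ≈ 178.86°
|H| = 80000 · 9075 / 8.1517e+07 ≈ 8.9061
Gain = 20 log₁₀(8.9061) ≈ 18.99 dB

19.0 dB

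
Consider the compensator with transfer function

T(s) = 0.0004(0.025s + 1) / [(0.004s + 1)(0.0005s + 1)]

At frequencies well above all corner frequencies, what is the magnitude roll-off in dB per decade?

-20 dB/decade

Each pole contributes −20 dB/decade at high frequency; each zero contributes +20 dB/decade.
Net: 1 zero(s) − 2 pole(s) → -20 dB/decade.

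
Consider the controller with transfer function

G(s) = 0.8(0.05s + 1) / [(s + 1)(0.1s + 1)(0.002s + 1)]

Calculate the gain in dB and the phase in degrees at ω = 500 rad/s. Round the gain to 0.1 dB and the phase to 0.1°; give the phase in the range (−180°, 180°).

At ω = 500 rad/s:
zero (1 + j500·0.05) = 1 + j25 → |·| ≈ 25.02, ∠ ≈ 87.71°
pole (1 + j500·1) = 1 + j500 → |·| ≈ 500, ∠ ≈ 89.89°
pole (1 + j500·0.1) = 1 + j50 → |·| ≈ 50.01, ∠ ≈ 88.85°
pole (1 + j500·0.002) = 1 + j1 → |·| ≈ 1.4142, ∠ ≈ 45.00°
|G| = 0.8 · 25.02 / (500 · 50.01 · 1.4142) ≈ 0.00056603
Gain = 20 log₁₀(0.00056603) ≈ -64.94 dB
∠G = (87.71°) − (89.89° + 88.85° + 45.00°) = -136.03°

-64.9 dB, -136.0°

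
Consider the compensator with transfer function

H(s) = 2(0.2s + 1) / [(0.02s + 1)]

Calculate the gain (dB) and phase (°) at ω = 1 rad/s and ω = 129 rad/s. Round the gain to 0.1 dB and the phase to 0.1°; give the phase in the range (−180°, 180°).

ω = 1: 6.2 dB, 10.2°; ω = 129: 25.4 dB, 19.0°

At ω = 1 rad/s:
zero (1 + j1·0.2) = 1 + j0.2 → |·| ≈ 1.0198, ∠ ≈ 11.31°
pole (1 + j1·0.02) = 1 + j0.02 → |·| ≈ 1.0002, ∠ ≈ 1.15°
|H| = 2 · 1.0198 / (1.0002) ≈ 2.0392
Gain = 20 log₁₀(2.0392) ≈ 6.19 dB
∠H = (11.31°) − (1.15°) = 10.16°

At ω = 129 rad/s:
zero (1 + j129·0.2) = 1 + j25.8 → |·| ≈ 25.819, ∠ ≈ 87.78°
pole (1 + j129·0.02) = 1 + j2.58 → |·| ≈ 2.767, ∠ ≈ 68.81°
|H| = 2 · 25.819 / (2.767) ≈ 18.662
Gain = 20 log₁₀(18.662) ≈ 25.42 dB
∠H = (87.78°) − (68.81°) = 18.97°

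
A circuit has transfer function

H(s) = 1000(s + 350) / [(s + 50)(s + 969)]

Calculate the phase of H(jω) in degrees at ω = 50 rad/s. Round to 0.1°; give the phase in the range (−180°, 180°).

-39.8°

At s = jω = j50:
zero (s+350): 350 + j50 → |·| = √(350²+50²) = √125000 ≈ 353.55, ∠ = arctan(50/350) ≈ 8.13°
pole (s+50): 50 + j50 → |·| = √(50²+50²) = √5000 ≈ 70.711, ∠ = arctan(50/50) ≈ 45.00°
pole (s+969): 969 + j50 → |·| = √(969²+50²) = √941461 ≈ 970.29, ∠ = arctan(50/969) ≈ 2.95°
∠H = 8.13° − 47.95° = -39.82°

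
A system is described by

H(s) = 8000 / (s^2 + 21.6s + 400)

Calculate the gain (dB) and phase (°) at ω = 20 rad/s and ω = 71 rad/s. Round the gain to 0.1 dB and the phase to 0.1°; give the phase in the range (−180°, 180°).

At s = jω = j20:
quadratic: (j20)² + 21.6·j20 + 400 = 0 + j432 → |·| ≈ 432, ∠ ≈ 90.00°
|H| = 8000 / 432 ≈ 18.519
Gain = 20 log₁₀(18.519) ≈ 25.35 dB
∠H = 0.00° − 90.00° = -90.00°

At s = jω = j71:
quadratic: (j71)² + 21.6·j71 + 400 = -4641 + j1533.6 → |·| ≈ 4887.8, ∠ ≈ 161.71°
|H| = 8000 / 4887.8 ≈ 1.6367
Gain = 20 log₁₀(1.6367) ≈ 4.28 dB
∠H = 0.00° − 161.71° = -161.71°

ω = 20: 25.4 dB, -90.0°; ω = 71: 4.3 dB, -161.7°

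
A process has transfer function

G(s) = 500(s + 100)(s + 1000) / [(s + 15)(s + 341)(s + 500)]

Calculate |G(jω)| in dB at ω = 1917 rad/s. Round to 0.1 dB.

At s = jω = j1917:
zero (s+100): 100 + j1917 → |·| = √(100²+1917²) = √3684889 ≈ 1919.6, ∠ = arctan(1917/100) ≈ 87.01°
zero (s+1000): 1000 + j1917 → |·| = √(1000²+1917²) = √4674889 ≈ 2162.1, ∠ = arctan(1917/1000) ≈ 62.45°
pole (s+15): 15 + j1917 → |·| = √(15²+1917²) = √3675114 ≈ 1917.1, ∠ = arctan(1917/15) ≈ 89.55°
pole (s+341): 341 + j1917 → |·| = √(341²+1917²) = √3791170 ≈ 1947.1, ∠ = arctan(1917/341) ≈ 79.91°
pole (s+500): 500 + j1917 → |·| = √(500²+1917²) = √3924889 ≈ 1981.1, ∠ = arctan(1917/500) ≈ 75.38°
|G| = 500 · 4.1504e+06 / 7.395e+09 ≈ 0.28062
Gain = 20 log₁₀(0.28062) ≈ -11.04 dB

-11.0 dB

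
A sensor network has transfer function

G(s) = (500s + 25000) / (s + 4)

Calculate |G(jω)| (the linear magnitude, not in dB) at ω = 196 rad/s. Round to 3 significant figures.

Substitute s = j196:
Numerator: 500(j196) + 25000 = 25000 + j98000
Denominator: (j196) + 4 = 4 + j196
|N| = √(25000² + 98000²) ≈ 1.0114e+05, ∠N ≈ 75.69°
|D| = √(4² + 196²) ≈ 196.04, ∠D ≈ 88.83°
|G| = 1.0114e+05 / 196.04 ≈ 515.92

516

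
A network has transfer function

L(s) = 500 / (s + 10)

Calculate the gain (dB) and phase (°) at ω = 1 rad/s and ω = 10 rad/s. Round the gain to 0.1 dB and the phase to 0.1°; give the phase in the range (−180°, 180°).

At s = jω = j1:
pole (s+10): 10 + j1 → |·| = √(10²+1²) = √101 ≈ 10.05, ∠ = arctan(1/10) ≈ 5.71°
|L| = 500 / 10.05 ≈ 49.751
Gain = 20 log₁₀(49.751) ≈ 33.94 dB
∠L = 0.00° − 5.71° = -5.71°

At s = jω = j10:
pole (s+10): 10 + j10 → |·| = √(10²+10²) = √200 ≈ 14.142, ∠ = arctan(10/10) ≈ 45.00°
|L| = 500 / 14.142 ≈ 35.356
Gain = 20 log₁₀(35.356) ≈ 30.97 dB
∠L = 0.00° − 45.00° = -45.00°

ω = 1: 33.9 dB, -5.7°; ω = 10: 31.0 dB, -45.0°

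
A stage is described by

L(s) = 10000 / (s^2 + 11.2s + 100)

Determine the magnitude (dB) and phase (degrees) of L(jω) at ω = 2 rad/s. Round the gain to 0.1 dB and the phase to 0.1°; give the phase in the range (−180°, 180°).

40.1 dB, -13.1°

At s = jω = j2:
quadratic: (j2)² + 11.2·j2 + 100 = 96 + j22.4 → |·| ≈ 98.579, ∠ ≈ 13.13°
|L| = 10000 / 98.579 ≈ 101.44
Gain = 20 log₁₀(101.44) ≈ 40.12 dB
∠L = 0.00° − 13.13° = -13.13°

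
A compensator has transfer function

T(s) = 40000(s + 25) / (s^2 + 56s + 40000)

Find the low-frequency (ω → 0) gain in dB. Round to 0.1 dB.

T(0) = 40000·25 / 40000 = 25
20 log₁₀(25) ≈ 27.96 dB

28.0 dB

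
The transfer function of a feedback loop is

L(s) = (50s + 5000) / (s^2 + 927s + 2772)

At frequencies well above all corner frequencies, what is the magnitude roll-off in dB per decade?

-20 dB/decade

Each pole contributes −20 dB/decade at high frequency; each zero contributes +20 dB/decade.
Net: 1 zero(s) − 2 pole(s) → -20 dB/decade.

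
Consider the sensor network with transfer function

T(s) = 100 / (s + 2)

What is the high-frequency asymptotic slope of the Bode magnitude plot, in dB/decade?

-20 dB/decade

Each pole contributes −20 dB/decade at high frequency; each zero contributes +20 dB/decade.
Net: 0 zero(s) − 1 pole(s) → -20 dB/decade.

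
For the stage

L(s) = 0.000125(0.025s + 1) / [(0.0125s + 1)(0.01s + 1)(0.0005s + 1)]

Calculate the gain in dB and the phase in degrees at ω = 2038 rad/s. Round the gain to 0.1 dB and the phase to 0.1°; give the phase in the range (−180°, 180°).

-101.3 dB, -131.6°

At ω = 2038 rad/s:
zero (1 + j2038·0.025) = 1 + j50.95 → |·| ≈ 50.96, ∠ ≈ 88.88°
pole (1 + j2038·0.0125) = 1 + j25.475 → |·| ≈ 25.495, ∠ ≈ 87.75°
pole (1 + j2038·0.01) = 1 + j20.38 → |·| ≈ 20.405, ∠ ≈ 87.19°
pole (1 + j2038·0.0005) = 1 + j1.019 → |·| ≈ 1.4277, ∠ ≈ 45.54°
|L| = 0.000125 · 50.96 / (25.495 · 20.405 · 1.4277) ≈ 8.5765e-06
Gain = 20 log₁₀(8.5765e-06) ≈ -101.33 dB
∠L = (88.88°) − (87.75° + 87.19° + 45.54°) = -131.60°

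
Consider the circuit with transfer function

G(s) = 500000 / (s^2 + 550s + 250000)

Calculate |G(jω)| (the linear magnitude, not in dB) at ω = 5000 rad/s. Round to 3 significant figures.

0.0201

At s = jω = j5000:
quadratic: (j5000)² + 550·j5000 + 250000 = -24750000 + j2750000 → |·| ≈ 2.4902e+07, ∠ ≈ 173.66°
|G| = 500000 / 2.4902e+07 ≈ 0.020079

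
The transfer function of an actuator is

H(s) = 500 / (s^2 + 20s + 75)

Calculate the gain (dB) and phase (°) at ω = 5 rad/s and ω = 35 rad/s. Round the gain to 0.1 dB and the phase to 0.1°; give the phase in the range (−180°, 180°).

ω = 5: 13.0 dB, -63.4°; ω = 35: -8.6 dB, -148.7°

Substitute s = j5:
Numerator: 500 = 500 + j0
Denominator: (j5)^2 + 20(j5) + 75 = 50 + j100
|N| = √(500² + 0²) ≈ 500, ∠N ≈ 0.00°
|D| = √(50² + 100²) ≈ 111.8, ∠D ≈ 63.43°
|H| = 500 / 111.8 ≈ 4.4723
Gain = 20 log₁₀(4.4723) ≈ 13.01 dB
∠H = 0.00° − 63.43° = -63.43°

Substitute s = j35:
Numerator: 500 = 500 + j0
Denominator: (j35)^2 + 20(j35) + 75 = -1150 + j700
|N| = √(500² + 0²) ≈ 500, ∠N ≈ 0.00°
|D| = √(1150² + 700²) ≈ 1346.3, ∠D ≈ 148.67°
|H| = 500 / 1346.3 ≈ 0.37139
Gain = 20 log₁₀(0.37139) ≈ -8.60 dB
∠H = 0.00° − 148.67° = -148.67°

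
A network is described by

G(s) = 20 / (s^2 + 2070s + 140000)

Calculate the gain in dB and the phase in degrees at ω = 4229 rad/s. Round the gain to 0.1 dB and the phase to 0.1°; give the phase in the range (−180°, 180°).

Substitute s = j4229:
Numerator: 20 = 20 + j0
Denominator: (j4229)^2 + 2070(j4229) + 140000 = -17744441 + j8754030
|N| = √(20² + 0²) ≈ 20, ∠N ≈ 0.00°
|D| = √(17744441² + 8754030²) ≈ 1.9786e+07, ∠D ≈ 153.74°
|G| = 20 / 1.9786e+07 ≈ 1.0108e-06
Gain = 20 log₁₀(1.0108e-06) ≈ -119.91 dB
∠G = 0.00° − 153.74° = -153.74°

-119.9 dB, -153.7°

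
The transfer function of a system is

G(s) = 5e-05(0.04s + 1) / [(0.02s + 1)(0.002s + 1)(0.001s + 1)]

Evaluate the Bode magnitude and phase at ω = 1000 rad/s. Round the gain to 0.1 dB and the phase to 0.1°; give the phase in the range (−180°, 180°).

At ω = 1000 rad/s:
zero (1 + j1000·0.04) = 1 + j40 → |·| ≈ 40.012, ∠ ≈ 88.57°
pole (1 + j1000·0.02) = 1 + j20 → |·| ≈ 20.025, ∠ ≈ 87.14°
pole (1 + j1000·0.002) = 1 + j2 → |·| ≈ 2.2361, ∠ ≈ 63.43°
pole (1 + j1000·0.001) = 1 + j1 → |·| ≈ 1.4142, ∠ ≈ 45.00°
|G| = 5e-05 · 40.012 / (20.025 · 2.2361 · 1.4142) ≈ 3.1593e-05
Gain = 20 log₁₀(3.1593e-05) ≈ -90.01 dB
∠G = (88.57°) − (87.14° + 63.43° + 45.00°) = -107.00°

-90.0 dB, -107.0°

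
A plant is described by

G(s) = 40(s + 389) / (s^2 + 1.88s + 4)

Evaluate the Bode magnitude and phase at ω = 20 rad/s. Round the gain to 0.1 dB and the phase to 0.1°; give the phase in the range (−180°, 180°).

At s = jω = j20:
zero (s+389): 389 + j20 → |·| = √(389²+20²) = √151721 ≈ 389.51, ∠ = arctan(20/389) ≈ 2.94°
quadratic: (j20)² + 1.88·j20 + 4 = -396 + j37.6 → |·| ≈ 397.78, ∠ ≈ 174.58°
|G| = 40 · 389.51 / 397.78 ≈ 39.168
Gain = 20 log₁₀(39.168) ≈ 31.86 dB
∠G = 2.94° − 174.58° = -171.64°

31.9 dB, -171.6°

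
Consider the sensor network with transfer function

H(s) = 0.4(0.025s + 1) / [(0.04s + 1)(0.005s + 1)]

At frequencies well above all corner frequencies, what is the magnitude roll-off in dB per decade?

-20 dB/decade

Each pole contributes −20 dB/decade at high frequency; each zero contributes +20 dB/decade.
Net: 1 zero(s) − 2 pole(s) → -20 dB/decade.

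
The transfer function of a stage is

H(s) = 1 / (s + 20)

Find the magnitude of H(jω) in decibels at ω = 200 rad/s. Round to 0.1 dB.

-46.1 dB

Substitute s = j200:
Numerator: 1 = 1 + j0
Denominator: (j200) + 20 = 20 + j200
|N| = √(1² + 0²) ≈ 1, ∠N ≈ 0.00°
|D| = √(20² + 200²) ≈ 201, ∠D ≈ 84.29°
|H| = 1 / 201 ≈ 0.0049751
Gain = 20 log₁₀(0.0049751) ≈ -46.06 dB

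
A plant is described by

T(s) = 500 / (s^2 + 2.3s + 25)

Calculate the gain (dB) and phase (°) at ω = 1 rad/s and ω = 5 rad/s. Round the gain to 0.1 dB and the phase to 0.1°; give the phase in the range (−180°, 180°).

At s = jω = j1:
quadratic: (j1)² + 2.3·j1 + 25 = 24 + j2.3 → |·| ≈ 24.11, ∠ ≈ 5.47°
|T| = 500 / 24.11 ≈ 20.738
Gain = 20 log₁₀(20.738) ≈ 26.34 dB
∠T = 0.00° − 5.47° = -5.47°

At s = jω = j5:
quadratic: (j5)² + 2.3·j5 + 25 = 0 + j11.5 → |·| ≈ 11.5, ∠ ≈ 90.00°
|T| = 500 / 11.5 ≈ 43.478
Gain = 20 log₁₀(43.478) ≈ 32.77 dB
∠T = 0.00° − 90.00° = -90.00°

ω = 1: 26.3 dB, -5.5°; ω = 5: 32.8 dB, -90.0°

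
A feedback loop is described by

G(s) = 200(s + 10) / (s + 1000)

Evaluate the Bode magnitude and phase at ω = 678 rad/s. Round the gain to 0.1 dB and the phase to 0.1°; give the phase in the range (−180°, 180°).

41.0 dB, 55.0°

At s = jω = j678:
zero (s+10): 10 + j678 → |·| = √(10²+678²) = √459784 ≈ 678.07, ∠ = arctan(678/10) ≈ 89.15°
pole (s+1000): 1000 + j678 → |·| = √(1000²+678²) = √1459684 ≈ 1208.2, ∠ = arctan(678/1000) ≈ 34.14°
|G| = 200 · 678.07 / 1208.2 ≈ 112.24
Gain = 20 log₁₀(112.24) ≈ 41.00 dB
∠G = 89.15° − 34.14° = 55.01°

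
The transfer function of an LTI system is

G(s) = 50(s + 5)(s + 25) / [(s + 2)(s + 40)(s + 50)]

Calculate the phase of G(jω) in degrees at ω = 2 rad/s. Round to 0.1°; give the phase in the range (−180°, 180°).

-23.8°

At s = jω = j2:
zero (s+5): 5 + j2 → |·| = √(5²+2²) = √29 ≈ 5.3852, ∠ = arctan(2/5) ≈ 21.80°
zero (s+25): 25 + j2 → |·| = √(25²+2²) = √629 ≈ 25.08, ∠ = arctan(2/25) ≈ 4.57°
pole (s+2): 2 + j2 → |·| = √(2²+2²) = √8 ≈ 2.8284, ∠ = arctan(2/2) ≈ 45.00°
pole (s+40): 40 + j2 → |·| = √(40²+2²) = √1604 ≈ 40.05, ∠ = arctan(2/40) ≈ 2.86°
pole (s+50): 50 + j2 → |·| = √(50²+2²) = √2504 ≈ 50.04, ∠ = arctan(2/50) ≈ 2.29°
∠G = 26.37° − 50.15° = -23.78°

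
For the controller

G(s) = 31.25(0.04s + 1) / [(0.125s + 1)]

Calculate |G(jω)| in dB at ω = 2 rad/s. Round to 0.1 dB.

29.7 dB

At ω = 2 rad/s:
zero (1 + j2·0.04) = 1 + j0.08 → |·| ≈ 1.0032, ∠ ≈ 4.57°
pole (1 + j2·0.125) = 1 + j0.25 → |·| ≈ 1.0308, ∠ ≈ 14.04°
|G| = 31.25 · 1.0032 / (1.0308) ≈ 30.413
Gain = 20 log₁₀(30.413) ≈ 29.66 dB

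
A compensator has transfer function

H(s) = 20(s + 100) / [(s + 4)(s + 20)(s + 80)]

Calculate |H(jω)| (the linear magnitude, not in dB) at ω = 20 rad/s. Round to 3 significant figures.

0.0429

At s = jω = j20:
zero (s+100): 100 + j20 → |·| = √(100²+20²) = √10400 ≈ 101.98, ∠ = arctan(20/100) ≈ 11.31°
pole (s+4): 4 + j20 → |·| = √(4²+20²) = √416 ≈ 20.396, ∠ = arctan(20/4) ≈ 78.69°
pole (s+20): 20 + j20 → |·| = √(20²+20²) = √800 ≈ 28.284, ∠ = arctan(20/20) ≈ 45.00°
pole (s+80): 80 + j20 → |·| = √(80²+20²) = √6800 ≈ 82.462, ∠ = arctan(20/80) ≈ 14.04°
|H| = 20 · 101.98 / 47571 ≈ 0.042875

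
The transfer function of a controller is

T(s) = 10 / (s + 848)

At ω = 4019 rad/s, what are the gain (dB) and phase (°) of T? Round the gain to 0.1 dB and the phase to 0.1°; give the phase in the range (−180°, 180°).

-52.3 dB, -78.1°

Substitute s = j4019:
Numerator: 10 = 10 + j0
Denominator: (j4019) + 848 = 848 + j4019
|N| = √(10² + 0²) ≈ 10, ∠N ≈ 0.00°
|D| = √(848² + 4019²) ≈ 4107.5, ∠D ≈ 78.09°
|T| = 10 / 4107.5 ≈ 0.0024346
Gain = 20 log₁₀(0.0024346) ≈ -52.27 dB
∠T = 0.00° − 78.09° = -78.09°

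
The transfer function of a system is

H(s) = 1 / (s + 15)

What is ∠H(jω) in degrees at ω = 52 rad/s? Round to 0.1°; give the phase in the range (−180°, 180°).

At s = jω = j52:
pole (s+15): 15 + j52 → |·| = √(15²+52²) = √2929 ≈ 54.12, ∠ = arctan(52/15) ≈ 73.91°
∠H = 0.00° − 73.91° = -73.91°

-73.9°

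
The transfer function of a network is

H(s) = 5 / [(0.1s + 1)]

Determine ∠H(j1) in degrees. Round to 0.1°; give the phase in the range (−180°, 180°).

At ω = 1 rad/s:
pole (1 + j1·0.1) = 1 + j0.1 → |·| ≈ 1.005, ∠ ≈ 5.71°
∠H = (0°) − (5.71°) = -5.71°

-5.7°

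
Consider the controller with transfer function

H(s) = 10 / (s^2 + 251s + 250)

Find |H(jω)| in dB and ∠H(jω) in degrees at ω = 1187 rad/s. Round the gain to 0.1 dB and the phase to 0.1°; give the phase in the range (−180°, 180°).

Substitute s = j1187:
Numerator: 10 = 10 + j0
Denominator: (j1187)^2 + 251(j1187) + 250 = -1408719 + j297937
|N| = √(10² + 0²) ≈ 10, ∠N ≈ 0.00°
|D| = √(1408719² + 297937²) ≈ 1.4399e+06, ∠D ≈ 168.06°
|H| = 10 / 1.4399e+06 ≈ 6.9449e-06
Gain = 20 log₁₀(6.9449e-06) ≈ -103.17 dB
∠H = 0.00° − 168.06° = -168.06°

-103.2 dB, -168.1°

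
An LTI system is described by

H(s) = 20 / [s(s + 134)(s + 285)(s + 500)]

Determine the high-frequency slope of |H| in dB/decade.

Each pole contributes −20 dB/decade at high frequency; each zero contributes +20 dB/decade.
Net: 0 zero(s) − 4 pole(s) → -80 dB/decade.

-80 dB/decade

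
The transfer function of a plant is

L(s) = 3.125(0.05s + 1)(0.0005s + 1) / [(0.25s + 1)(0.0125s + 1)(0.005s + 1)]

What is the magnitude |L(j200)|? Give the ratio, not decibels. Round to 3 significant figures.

At ω = 200 rad/s:
zero (1 + j200·0.05) = 1 + j10 → |·| ≈ 10.05, ∠ ≈ 84.29°
zero (1 + j200·0.0005) = 1 + j0.1 → |·| ≈ 1.005, ∠ ≈ 5.71°
pole (1 + j200·0.25) = 1 + j50 → |·| ≈ 50.01, ∠ ≈ 88.85°
pole (1 + j200·0.0125) = 1 + j2.5 → |·| ≈ 2.6926, ∠ ≈ 68.20°
pole (1 + j200·0.005) = 1 + j1 → |·| ≈ 1.4142, ∠ ≈ 45.00°
|L| = 3.125 · 10.05 · 1.005 / (50.01 · 2.6926 · 1.4142) ≈ 0.16575

0.166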